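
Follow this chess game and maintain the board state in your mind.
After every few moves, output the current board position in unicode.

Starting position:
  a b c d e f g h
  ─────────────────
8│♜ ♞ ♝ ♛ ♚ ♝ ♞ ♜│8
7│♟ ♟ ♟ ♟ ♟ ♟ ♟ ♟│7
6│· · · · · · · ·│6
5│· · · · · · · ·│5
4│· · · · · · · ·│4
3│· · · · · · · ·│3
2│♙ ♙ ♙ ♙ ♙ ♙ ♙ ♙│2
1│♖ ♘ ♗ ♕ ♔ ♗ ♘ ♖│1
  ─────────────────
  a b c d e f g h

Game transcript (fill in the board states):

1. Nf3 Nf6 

  a b c d e f g h
  ─────────────────
8│♜ ♞ ♝ ♛ ♚ ♝ · ♜│8
7│♟ ♟ ♟ ♟ ♟ ♟ ♟ ♟│7
6│· · · · · ♞ · ·│6
5│· · · · · · · ·│5
4│· · · · · · · ·│4
3│· · · · · ♘ · ·│3
2│♙ ♙ ♙ ♙ ♙ ♙ ♙ ♙│2
1│♖ ♘ ♗ ♕ ♔ ♗ · ♖│1
  ─────────────────
  a b c d e f g h

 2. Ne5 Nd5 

  a b c d e f g h
  ─────────────────
8│♜ ♞ ♝ ♛ ♚ ♝ · ♜│8
7│♟ ♟ ♟ ♟ ♟ ♟ ♟ ♟│7
6│· · · · · · · ·│6
5│· · · ♞ ♘ · · ·│5
4│· · · · · · · ·│4
3│· · · · · · · ·│3
2│♙ ♙ ♙ ♙ ♙ ♙ ♙ ♙│2
1│♖ ♘ ♗ ♕ ♔ ♗ · ♖│1
  ─────────────────
  a b c d e f g h

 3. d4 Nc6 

  a b c d e f g h
  ─────────────────
8│♜ · ♝ ♛ ♚ ♝ · ♜│8
7│♟ ♟ ♟ ♟ ♟ ♟ ♟ ♟│7
6│· · ♞ · · · · ·│6
5│· · · ♞ ♘ · · ·│5
4│· · · ♙ · · · ·│4
3│· · · · · · · ·│3
2│♙ ♙ ♙ · ♙ ♙ ♙ ♙│2
1│♖ ♘ ♗ ♕ ♔ ♗ · ♖│1
  ─────────────────
  a b c d e f g h

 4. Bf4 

  a b c d e f g h
  ─────────────────
8│♜ · ♝ ♛ ♚ ♝ · ♜│8
7│♟ ♟ ♟ ♟ ♟ ♟ ♟ ♟│7
6│· · ♞ · · · · ·│6
5│· · · ♞ ♘ · · ·│5
4│· · · ♙ · ♗ · ·│4
3│· · · · · · · ·│3
2│♙ ♙ ♙ · ♙ ♙ ♙ ♙│2
1│♖ ♘ · ♕ ♔ ♗ · ♖│1
  ─────────────────
  a b c d e f g h


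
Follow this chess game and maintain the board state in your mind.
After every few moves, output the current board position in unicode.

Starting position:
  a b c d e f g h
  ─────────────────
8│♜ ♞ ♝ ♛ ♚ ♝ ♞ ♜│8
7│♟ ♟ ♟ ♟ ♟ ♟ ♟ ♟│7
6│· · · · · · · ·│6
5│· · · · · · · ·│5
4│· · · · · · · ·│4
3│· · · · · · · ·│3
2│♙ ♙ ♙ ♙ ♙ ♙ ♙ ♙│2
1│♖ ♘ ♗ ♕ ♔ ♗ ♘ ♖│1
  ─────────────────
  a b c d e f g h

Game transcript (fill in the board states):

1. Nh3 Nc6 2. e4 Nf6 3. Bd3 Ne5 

  a b c d e f g h
  ─────────────────
8│♜ · ♝ ♛ ♚ ♝ · ♜│8
7│♟ ♟ ♟ ♟ ♟ ♟ ♟ ♟│7
6│· · · · · ♞ · ·│6
5│· · · · ♞ · · ·│5
4│· · · · ♙ · · ·│4
3│· · · ♗ · · · ♘│3
2│♙ ♙ ♙ ♙ · ♙ ♙ ♙│2
1│♖ ♘ ♗ ♕ ♔ · · ♖│1
  ─────────────────
  a b c d e f g h

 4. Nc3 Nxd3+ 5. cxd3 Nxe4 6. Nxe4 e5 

  a b c d e f g h
  ─────────────────
8│♜ · ♝ ♛ ♚ ♝ · ♜│8
7│♟ ♟ ♟ ♟ · ♟ ♟ ♟│7
6│· · · · · · · ·│6
5│· · · · ♟ · · ·│5
4│· · · · ♘ · · ·│4
3│· · · ♙ · · · ♘│3
2│♙ ♙ · ♙ · ♙ ♙ ♙│2
1│♖ · ♗ ♕ ♔ · · ♖│1
  ─────────────────
  a b c d e f g h

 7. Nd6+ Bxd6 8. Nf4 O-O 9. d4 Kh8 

  a b c d e f g h
  ─────────────────
8│♜ · ♝ ♛ · ♜ · ♚│8
7│♟ ♟ ♟ ♟ · ♟ ♟ ♟│7
6│· · · ♝ · · · ·│6
5│· · · · ♟ · · ·│5
4│· · · ♙ · ♘ · ·│4
3│· · · · · · · ·│3
2│♙ ♙ · ♙ · ♙ ♙ ♙│2
1│♖ · ♗ ♕ ♔ · · ♖│1
  ─────────────────
  a b c d e f g h

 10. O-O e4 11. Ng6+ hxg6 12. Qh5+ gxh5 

  a b c d e f g h
  ─────────────────
8│♜ · ♝ ♛ · ♜ · ♚│8
7│♟ ♟ ♟ ♟ · ♟ ♟ ·│7
6│· · · ♝ · · · ·│6
5│· · · · · · · ♟│5
4│· · · ♙ ♟ · · ·│4
3│· · · · · · · ·│3
2│♙ ♙ · ♙ · ♙ ♙ ♙│2
1│♖ · ♗ · · ♖ ♔ ·│1
  ─────────────────
  a b c d e f g h

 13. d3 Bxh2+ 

  a b c d e f g h
  ─────────────────
8│♜ · ♝ ♛ · ♜ · ♚│8
7│♟ ♟ ♟ ♟ · ♟ ♟ ·│7
6│· · · · · · · ·│6
5│· · · · · · · ♟│5
4│· · · ♙ ♟ · · ·│4
3│· · · ♙ · · · ·│3
2│♙ ♙ · · · ♙ ♙ ♝│2
1│♖ · ♗ · · ♖ ♔ ·│1
  ─────────────────
  a b c d e f g h


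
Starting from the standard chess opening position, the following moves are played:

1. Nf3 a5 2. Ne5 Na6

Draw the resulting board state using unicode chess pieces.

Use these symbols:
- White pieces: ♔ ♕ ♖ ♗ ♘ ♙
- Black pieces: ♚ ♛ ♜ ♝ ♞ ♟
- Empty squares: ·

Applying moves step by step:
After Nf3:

♜ ♞ ♝ ♛ ♚ ♝ ♞ ♜
♟ ♟ ♟ ♟ ♟ ♟ ♟ ♟
· · · · · · · ·
· · · · · · · ·
· · · · · · · ·
· · · · · ♘ · ·
♙ ♙ ♙ ♙ ♙ ♙ ♙ ♙
♖ ♘ ♗ ♕ ♔ ♗ · ♖


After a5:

♜ ♞ ♝ ♛ ♚ ♝ ♞ ♜
· ♟ ♟ ♟ ♟ ♟ ♟ ♟
· · · · · · · ·
♟ · · · · · · ·
· · · · · · · ·
· · · · · ♘ · ·
♙ ♙ ♙ ♙ ♙ ♙ ♙ ♙
♖ ♘ ♗ ♕ ♔ ♗ · ♖


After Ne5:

♜ ♞ ♝ ♛ ♚ ♝ ♞ ♜
· ♟ ♟ ♟ ♟ ♟ ♟ ♟
· · · · · · · ·
♟ · · · ♘ · · ·
· · · · · · · ·
· · · · · · · ·
♙ ♙ ♙ ♙ ♙ ♙ ♙ ♙
♖ ♘ ♗ ♕ ♔ ♗ · ♖


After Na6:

♜ · ♝ ♛ ♚ ♝ ♞ ♜
· ♟ ♟ ♟ ♟ ♟ ♟ ♟
♞ · · · · · · ·
♟ · · · ♘ · · ·
· · · · · · · ·
· · · · · · · ·
♙ ♙ ♙ ♙ ♙ ♙ ♙ ♙
♖ ♘ ♗ ♕ ♔ ♗ · ♖



  a b c d e f g h
  ─────────────────
8│♜ · ♝ ♛ ♚ ♝ ♞ ♜│8
7│· ♟ ♟ ♟ ♟ ♟ ♟ ♟│7
6│♞ · · · · · · ·│6
5│♟ · · · ♘ · · ·│5
4│· · · · · · · ·│4
3│· · · · · · · ·│3
2│♙ ♙ ♙ ♙ ♙ ♙ ♙ ♙│2
1│♖ ♘ ♗ ♕ ♔ ♗ · ♖│1
  ─────────────────
  a b c d e f g h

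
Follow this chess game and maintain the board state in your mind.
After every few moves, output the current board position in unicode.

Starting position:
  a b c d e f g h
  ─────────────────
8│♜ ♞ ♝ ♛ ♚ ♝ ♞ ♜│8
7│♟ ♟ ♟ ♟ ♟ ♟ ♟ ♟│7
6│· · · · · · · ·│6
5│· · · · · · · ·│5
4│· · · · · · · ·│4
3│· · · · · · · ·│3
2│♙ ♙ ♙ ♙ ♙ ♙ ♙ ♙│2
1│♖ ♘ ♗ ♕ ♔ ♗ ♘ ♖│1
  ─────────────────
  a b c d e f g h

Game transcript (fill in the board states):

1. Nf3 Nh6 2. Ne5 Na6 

  a b c d e f g h
  ─────────────────
8│♜ · ♝ ♛ ♚ ♝ · ♜│8
7│♟ ♟ ♟ ♟ ♟ ♟ ♟ ♟│7
6│♞ · · · · · · ♞│6
5│· · · · ♘ · · ·│5
4│· · · · · · · ·│4
3│· · · · · · · ·│3
2│♙ ♙ ♙ ♙ ♙ ♙ ♙ ♙│2
1│♖ ♘ ♗ ♕ ♔ ♗ · ♖│1
  ─────────────────
  a b c d e f g h

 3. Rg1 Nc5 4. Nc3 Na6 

  a b c d e f g h
  ─────────────────
8│♜ · ♝ ♛ ♚ ♝ · ♜│8
7│♟ ♟ ♟ ♟ ♟ ♟ ♟ ♟│7
6│♞ · · · · · · ♞│6
5│· · · · ♘ · · ·│5
4│· · · · · · · ·│4
3│· · ♘ · · · · ·│3
2│♙ ♙ ♙ ♙ ♙ ♙ ♙ ♙│2
1│♖ · ♗ ♕ ♔ ♗ ♖ ·│1
  ─────────────────
  a b c d e f g h

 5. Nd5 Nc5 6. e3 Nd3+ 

  a b c d e f g h
  ─────────────────
8│♜ · ♝ ♛ ♚ ♝ · ♜│8
7│♟ ♟ ♟ ♟ ♟ ♟ ♟ ♟│7
6│· · · · · · · ♞│6
5│· · · ♘ ♘ · · ·│5
4│· · · · · · · ·│4
3│· · · ♞ ♙ · · ·│3
2│♙ ♙ ♙ ♙ · ♙ ♙ ♙│2
1│♖ · ♗ ♕ ♔ ♗ ♖ ·│1
  ─────────────────
  a b c d e f g h

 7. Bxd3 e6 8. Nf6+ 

  a b c d e f g h
  ─────────────────
8│♜ · ♝ ♛ ♚ ♝ · ♜│8
7│♟ ♟ ♟ ♟ · ♟ ♟ ♟│7
6│· · · · ♟ ♘ · ♞│6
5│· · · · ♘ · · ·│5
4│· · · · · · · ·│4
3│· · · ♗ ♙ · · ·│3
2│♙ ♙ ♙ ♙ · ♙ ♙ ♙│2
1│♖ · ♗ ♕ ♔ · ♖ ·│1
  ─────────────────
  a b c d e f g h


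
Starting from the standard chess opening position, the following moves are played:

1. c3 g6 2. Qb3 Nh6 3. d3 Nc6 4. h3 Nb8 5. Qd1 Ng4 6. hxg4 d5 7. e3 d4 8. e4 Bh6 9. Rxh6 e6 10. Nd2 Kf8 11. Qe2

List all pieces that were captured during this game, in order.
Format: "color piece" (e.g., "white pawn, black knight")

Tracking captures:
  hxg4: captured black knight
  Rxh6: captured black bishop

black knight, black bishop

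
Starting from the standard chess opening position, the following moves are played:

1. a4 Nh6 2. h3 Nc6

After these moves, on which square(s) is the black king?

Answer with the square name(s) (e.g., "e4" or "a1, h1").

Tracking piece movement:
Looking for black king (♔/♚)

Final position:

  a b c d e f g h
  ─────────────────
8│♜ · ♝ ♛ ♚ ♝ · ♜│8
7│♟ ♟ ♟ ♟ ♟ ♟ ♟ ♟│7
6│· · ♞ · · · · ♞│6
5│· · · · · · · ·│5
4│♙ · · · · · · ·│4
3│· · · · · · · ♙│3
2│· ♙ ♙ ♙ ♙ ♙ ♙ ·│2
1│♖ ♘ ♗ ♕ ♔ ♗ ♘ ♖│1
  ─────────────────
  a b c d e f g h


e8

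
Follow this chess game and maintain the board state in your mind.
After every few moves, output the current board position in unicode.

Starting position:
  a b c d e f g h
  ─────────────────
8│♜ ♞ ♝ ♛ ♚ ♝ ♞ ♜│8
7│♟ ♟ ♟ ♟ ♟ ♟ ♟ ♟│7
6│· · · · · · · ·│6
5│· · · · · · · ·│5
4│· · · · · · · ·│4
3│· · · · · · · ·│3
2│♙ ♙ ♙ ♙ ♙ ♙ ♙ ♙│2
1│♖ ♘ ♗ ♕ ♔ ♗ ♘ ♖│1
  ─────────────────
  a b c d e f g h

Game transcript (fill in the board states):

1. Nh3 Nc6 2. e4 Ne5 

  a b c d e f g h
  ─────────────────
8│♜ · ♝ ♛ ♚ ♝ ♞ ♜│8
7│♟ ♟ ♟ ♟ ♟ ♟ ♟ ♟│7
6│· · · · · · · ·│6
5│· · · · ♞ · · ·│5
4│· · · · ♙ · · ·│4
3│· · · · · · · ♘│3
2│♙ ♙ ♙ ♙ · ♙ ♙ ♙│2
1│♖ ♘ ♗ ♕ ♔ ♗ · ♖│1
  ─────────────────
  a b c d e f g h

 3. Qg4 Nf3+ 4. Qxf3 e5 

  a b c d e f g h
  ─────────────────
8│♜ · ♝ ♛ ♚ ♝ ♞ ♜│8
7│♟ ♟ ♟ ♟ · ♟ ♟ ♟│7
6│· · · · · · · ·│6
5│· · · · ♟ · · ·│5
4│· · · · ♙ · · ·│4
3│· · · · · ♕ · ♘│3
2│♙ ♙ ♙ ♙ · ♙ ♙ ♙│2
1│♖ ♘ ♗ · ♔ ♗ · ♖│1
  ─────────────────
  a b c d e f g h

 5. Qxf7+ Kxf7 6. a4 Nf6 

  a b c d e f g h
  ─────────────────
8│♜ · ♝ ♛ · ♝ · ♜│8
7│♟ ♟ ♟ ♟ · ♚ ♟ ♟│7
6│· · · · · ♞ · ·│6
5│· · · · ♟ · · ·│5
4│♙ · · · ♙ · · ·│4
3│· · · · · · · ♘│3
2│· ♙ ♙ ♙ · ♙ ♙ ♙│2
1│♖ ♘ ♗ · ♔ ♗ · ♖│1
  ─────────────────
  a b c d e f g h

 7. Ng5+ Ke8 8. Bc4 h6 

  a b c d e f g h
  ─────────────────
8│♜ · ♝ ♛ ♚ ♝ · ♜│8
7│♟ ♟ ♟ ♟ · · ♟ ·│7
6│· · · · · ♞ · ♟│6
5│· · · · ♟ · ♘ ·│5
4│♙ · ♗ · ♙ · · ·│4
3│· · · · · · · ·│3
2│· ♙ ♙ ♙ · ♙ ♙ ♙│2
1│♖ ♘ ♗ · ♔ · · ♖│1
  ─────────────────
  a b c d e f g h

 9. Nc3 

  a b c d e f g h
  ─────────────────
8│♜ · ♝ ♛ ♚ ♝ · ♜│8
7│♟ ♟ ♟ ♟ · · ♟ ·│7
6│· · · · · ♞ · ♟│6
5│· · · · ♟ · ♘ ·│5
4│♙ · ♗ · ♙ · · ·│4
3│· · ♘ · · · · ·│3
2│· ♙ ♙ ♙ · ♙ ♙ ♙│2
1│♖ · ♗ · ♔ · · ♖│1
  ─────────────────
  a b c d e f g h


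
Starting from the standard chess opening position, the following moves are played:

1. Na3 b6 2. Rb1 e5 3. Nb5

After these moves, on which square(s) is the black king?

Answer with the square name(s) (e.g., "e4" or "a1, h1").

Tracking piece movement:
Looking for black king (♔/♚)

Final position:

  a b c d e f g h
  ─────────────────
8│♜ ♞ ♝ ♛ ♚ ♝ ♞ ♜│8
7│♟ · ♟ ♟ · ♟ ♟ ♟│7
6│· ♟ · · · · · ·│6
5│· ♘ · · ♟ · · ·│5
4│· · · · · · · ·│4
3│· · · · · · · ·│3
2│♙ ♙ ♙ ♙ ♙ ♙ ♙ ♙│2
1│· ♖ ♗ ♕ ♔ ♗ ♘ ♖│1
  ─────────────────
  a b c d e f g h


e8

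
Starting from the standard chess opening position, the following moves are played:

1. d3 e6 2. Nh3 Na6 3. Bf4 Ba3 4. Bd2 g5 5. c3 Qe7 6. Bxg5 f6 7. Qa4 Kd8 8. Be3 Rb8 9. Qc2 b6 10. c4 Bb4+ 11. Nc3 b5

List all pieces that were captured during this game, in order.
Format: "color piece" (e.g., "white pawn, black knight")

Tracking captures:
  Bxg5: captured black pawn

black pawn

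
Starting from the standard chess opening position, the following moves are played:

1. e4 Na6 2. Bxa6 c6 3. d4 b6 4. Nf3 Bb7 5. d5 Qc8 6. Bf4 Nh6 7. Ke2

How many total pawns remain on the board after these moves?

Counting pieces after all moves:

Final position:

  a b c d e f g h
  ─────────────────
8│♜ · ♛ · ♚ ♝ · ♜│8
7│♟ ♝ · ♟ ♟ ♟ ♟ ♟│7
6│♗ ♟ ♟ · · · · ♞│6
5│· · · ♙ · · · ·│5
4│· · · · ♙ ♗ · ·│4
3│· · · · · ♘ · ·│3
2│♙ ♙ ♙ · ♔ ♙ ♙ ♙│2
1│♖ ♘ · ♕ · · · ♖│1
  ─────────────────
  a b c d e f g h


16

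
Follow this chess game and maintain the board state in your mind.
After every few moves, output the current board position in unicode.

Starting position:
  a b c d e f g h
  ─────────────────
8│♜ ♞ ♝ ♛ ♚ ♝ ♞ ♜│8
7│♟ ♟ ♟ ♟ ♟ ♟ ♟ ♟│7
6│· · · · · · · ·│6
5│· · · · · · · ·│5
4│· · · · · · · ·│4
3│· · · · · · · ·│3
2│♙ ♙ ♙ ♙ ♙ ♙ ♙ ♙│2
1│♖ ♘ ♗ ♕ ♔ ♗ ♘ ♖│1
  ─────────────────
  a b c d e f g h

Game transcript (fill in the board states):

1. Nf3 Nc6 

  a b c d e f g h
  ─────────────────
8│♜ · ♝ ♛ ♚ ♝ ♞ ♜│8
7│♟ ♟ ♟ ♟ ♟ ♟ ♟ ♟│7
6│· · ♞ · · · · ·│6
5│· · · · · · · ·│5
4│· · · · · · · ·│4
3│· · · · · ♘ · ·│3
2│♙ ♙ ♙ ♙ ♙ ♙ ♙ ♙│2
1│♖ ♘ ♗ ♕ ♔ ♗ · ♖│1
  ─────────────────
  a b c d e f g h

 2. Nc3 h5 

  a b c d e f g h
  ─────────────────
8│♜ · ♝ ♛ ♚ ♝ ♞ ♜│8
7│♟ ♟ ♟ ♟ ♟ ♟ ♟ ·│7
6│· · ♞ · · · · ·│6
5│· · · · · · · ♟│5
4│· · · · · · · ·│4
3│· · ♘ · · ♘ · ·│3
2│♙ ♙ ♙ ♙ ♙ ♙ ♙ ♙│2
1│♖ · ♗ ♕ ♔ ♗ · ♖│1
  ─────────────────
  a b c d e f g h

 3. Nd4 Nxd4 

  a b c d e f g h
  ─────────────────
8│♜ · ♝ ♛ ♚ ♝ ♞ ♜│8
7│♟ ♟ ♟ ♟ ♟ ♟ ♟ ·│7
6│· · · · · · · ·│6
5│· · · · · · · ♟│5
4│· · · ♞ · · · ·│4
3│· · ♘ · · · · ·│3
2│♙ ♙ ♙ ♙ ♙ ♙ ♙ ♙│2
1│♖ · ♗ ♕ ♔ ♗ · ♖│1
  ─────────────────
  a b c d e f g h

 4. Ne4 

  a b c d e f g h
  ─────────────────
8│♜ · ♝ ♛ ♚ ♝ ♞ ♜│8
7│♟ ♟ ♟ ♟ ♟ ♟ ♟ ·│7
6│· · · · · · · ·│6
5│· · · · · · · ♟│5
4│· · · ♞ ♘ · · ·│4
3│· · · · · · · ·│3
2│♙ ♙ ♙ ♙ ♙ ♙ ♙ ♙│2
1│♖ · ♗ ♕ ♔ ♗ · ♖│1
  ─────────────────
  a b c d e f g h


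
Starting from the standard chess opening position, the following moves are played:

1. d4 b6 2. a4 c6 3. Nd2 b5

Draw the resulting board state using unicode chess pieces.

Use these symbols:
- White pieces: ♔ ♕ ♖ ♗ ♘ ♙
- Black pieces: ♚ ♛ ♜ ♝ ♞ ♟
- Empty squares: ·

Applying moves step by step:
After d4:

♜ ♞ ♝ ♛ ♚ ♝ ♞ ♜
♟ ♟ ♟ ♟ ♟ ♟ ♟ ♟
· · · · · · · ·
· · · · · · · ·
· · · ♙ · · · ·
· · · · · · · ·
♙ ♙ ♙ · ♙ ♙ ♙ ♙
♖ ♘ ♗ ♕ ♔ ♗ ♘ ♖


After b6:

♜ ♞ ♝ ♛ ♚ ♝ ♞ ♜
♟ · ♟ ♟ ♟ ♟ ♟ ♟
· ♟ · · · · · ·
· · · · · · · ·
· · · ♙ · · · ·
· · · · · · · ·
♙ ♙ ♙ · ♙ ♙ ♙ ♙
♖ ♘ ♗ ♕ ♔ ♗ ♘ ♖


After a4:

♜ ♞ ♝ ♛ ♚ ♝ ♞ ♜
♟ · ♟ ♟ ♟ ♟ ♟ ♟
· ♟ · · · · · ·
· · · · · · · ·
♙ · · ♙ · · · ·
· · · · · · · ·
· ♙ ♙ · ♙ ♙ ♙ ♙
♖ ♘ ♗ ♕ ♔ ♗ ♘ ♖


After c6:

♜ ♞ ♝ ♛ ♚ ♝ ♞ ♜
♟ · · ♟ ♟ ♟ ♟ ♟
· ♟ ♟ · · · · ·
· · · · · · · ·
♙ · · ♙ · · · ·
· · · · · · · ·
· ♙ ♙ · ♙ ♙ ♙ ♙
♖ ♘ ♗ ♕ ♔ ♗ ♘ ♖


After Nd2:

♜ ♞ ♝ ♛ ♚ ♝ ♞ ♜
♟ · · ♟ ♟ ♟ ♟ ♟
· ♟ ♟ · · · · ·
· · · · · · · ·
♙ · · ♙ · · · ·
· · · · · · · ·
· ♙ ♙ ♘ ♙ ♙ ♙ ♙
♖ · ♗ ♕ ♔ ♗ ♘ ♖


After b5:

♜ ♞ ♝ ♛ ♚ ♝ ♞ ♜
♟ · · ♟ ♟ ♟ ♟ ♟
· · ♟ · · · · ·
· ♟ · · · · · ·
♙ · · ♙ · · · ·
· · · · · · · ·
· ♙ ♙ ♘ ♙ ♙ ♙ ♙
♖ · ♗ ♕ ♔ ♗ ♘ ♖



  a b c d e f g h
  ─────────────────
8│♜ ♞ ♝ ♛ ♚ ♝ ♞ ♜│8
7│♟ · · ♟ ♟ ♟ ♟ ♟│7
6│· · ♟ · · · · ·│6
5│· ♟ · · · · · ·│5
4│♙ · · ♙ · · · ·│4
3│· · · · · · · ·│3
2│· ♙ ♙ ♘ ♙ ♙ ♙ ♙│2
1│♖ · ♗ ♕ ♔ ♗ ♘ ♖│1
  ─────────────────
  a b c d e f g h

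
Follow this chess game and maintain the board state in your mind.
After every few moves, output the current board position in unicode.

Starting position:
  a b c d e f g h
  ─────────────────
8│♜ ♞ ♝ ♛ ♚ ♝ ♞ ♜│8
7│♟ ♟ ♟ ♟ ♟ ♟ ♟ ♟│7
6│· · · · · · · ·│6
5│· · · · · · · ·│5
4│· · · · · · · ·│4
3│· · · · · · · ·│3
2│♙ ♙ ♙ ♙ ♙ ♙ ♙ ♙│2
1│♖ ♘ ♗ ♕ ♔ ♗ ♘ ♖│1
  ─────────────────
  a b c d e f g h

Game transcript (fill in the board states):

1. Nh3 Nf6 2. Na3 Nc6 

  a b c d e f g h
  ─────────────────
8│♜ · ♝ ♛ ♚ ♝ · ♜│8
7│♟ ♟ ♟ ♟ ♟ ♟ ♟ ♟│7
6│· · ♞ · · ♞ · ·│6
5│· · · · · · · ·│5
4│· · · · · · · ·│4
3│♘ · · · · · · ♘│3
2│♙ ♙ ♙ ♙ ♙ ♙ ♙ ♙│2
1│♖ · ♗ ♕ ♔ ♗ · ♖│1
  ─────────────────
  a b c d e f g h

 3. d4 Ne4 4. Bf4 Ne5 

  a b c d e f g h
  ─────────────────
8│♜ · ♝ ♛ ♚ ♝ · ♜│8
7│♟ ♟ ♟ ♟ ♟ ♟ ♟ ♟│7
6│· · · · · · · ·│6
5│· · · · ♞ · · ·│5
4│· · · ♙ ♞ ♗ · ·│4
3│♘ · · · · · · ♘│3
2│♙ ♙ ♙ · ♙ ♙ ♙ ♙│2
1│♖ · · ♕ ♔ ♗ · ♖│1
  ─────────────────
  a b c d e f g h

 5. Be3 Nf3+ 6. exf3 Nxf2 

  a b c d e f g h
  ─────────────────
8│♜ · ♝ ♛ ♚ ♝ · ♜│8
7│♟ ♟ ♟ ♟ ♟ ♟ ♟ ♟│7
6│· · · · · · · ·│6
5│· · · · · · · ·│5
4│· · · ♙ · · · ·│4
3│♘ · · · ♗ ♙ · ♘│3
2│♙ ♙ ♙ · · ♞ ♙ ♙│2
1│♖ · · ♕ ♔ ♗ · ♖│1
  ─────────────────
  a b c d e f g h

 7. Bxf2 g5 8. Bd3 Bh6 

  a b c d e f g h
  ─────────────────
8│♜ · ♝ ♛ ♚ · · ♜│8
7│♟ ♟ ♟ ♟ ♟ ♟ · ♟│7
6│· · · · · · · ♝│6
5│· · · · · · ♟ ·│5
4│· · · ♙ · · · ·│4
3│♘ · · ♗ · ♙ · ♘│3
2│♙ ♙ ♙ · · ♗ ♙ ♙│2
1│♖ · · ♕ ♔ · · ♖│1
  ─────────────────
  a b c d e f g h

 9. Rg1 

  a b c d e f g h
  ─────────────────
8│♜ · ♝ ♛ ♚ · · ♜│8
7│♟ ♟ ♟ ♟ ♟ ♟ · ♟│7
6│· · · · · · · ♝│6
5│· · · · · · ♟ ·│5
4│· · · ♙ · · · ·│4
3│♘ · · ♗ · ♙ · ♘│3
2│♙ ♙ ♙ · · ♗ ♙ ♙│2
1│♖ · · ♕ ♔ · ♖ ·│1
  ─────────────────
  a b c d e f g h


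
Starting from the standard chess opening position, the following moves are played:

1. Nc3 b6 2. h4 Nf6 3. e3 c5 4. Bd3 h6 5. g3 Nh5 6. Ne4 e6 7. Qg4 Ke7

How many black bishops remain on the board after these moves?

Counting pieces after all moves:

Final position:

  a b c d e f g h
  ─────────────────
8│♜ ♞ ♝ ♛ · ♝ · ♜│8
7│♟ · · ♟ ♚ ♟ ♟ ·│7
6│· ♟ · · ♟ · · ♟│6
5│· · ♟ · · · · ♞│5
4│· · · · ♘ · ♕ ♙│4
3│· · · ♗ ♙ · ♙ ·│3
2│♙ ♙ ♙ ♙ · ♙ · ·│2
1│♖ · ♗ · ♔ · ♘ ♖│1
  ─────────────────
  a b c d e f g h


2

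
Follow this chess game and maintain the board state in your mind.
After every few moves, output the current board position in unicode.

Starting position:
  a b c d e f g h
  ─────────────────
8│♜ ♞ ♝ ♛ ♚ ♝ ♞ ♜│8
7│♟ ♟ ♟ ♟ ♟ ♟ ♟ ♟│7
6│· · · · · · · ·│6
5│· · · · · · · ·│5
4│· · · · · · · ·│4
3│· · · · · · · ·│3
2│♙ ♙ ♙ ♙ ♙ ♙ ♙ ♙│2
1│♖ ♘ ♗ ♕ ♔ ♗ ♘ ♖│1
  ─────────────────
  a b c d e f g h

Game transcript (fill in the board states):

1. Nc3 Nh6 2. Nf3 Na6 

  a b c d e f g h
  ─────────────────
8│♜ · ♝ ♛ ♚ ♝ · ♜│8
7│♟ ♟ ♟ ♟ ♟ ♟ ♟ ♟│7
6│♞ · · · · · · ♞│6
5│· · · · · · · ·│5
4│· · · · · · · ·│4
3│· · ♘ · · ♘ · ·│3
2│♙ ♙ ♙ ♙ ♙ ♙ ♙ ♙│2
1│♖ · ♗ ♕ ♔ ♗ · ♖│1
  ─────────────────
  a b c d e f g h

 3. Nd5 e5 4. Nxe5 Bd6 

  a b c d e f g h
  ─────────────────
8│♜ · ♝ ♛ ♚ · · ♜│8
7│♟ ♟ ♟ ♟ · ♟ ♟ ♟│7
6│♞ · · ♝ · · · ♞│6
5│· · · ♘ ♘ · · ·│5
4│· · · · · · · ·│4
3│· · · · · · · ·│3
2│♙ ♙ ♙ ♙ ♙ ♙ ♙ ♙│2
1│♖ · ♗ ♕ ♔ ♗ · ♖│1
  ─────────────────
  a b c d e f g h

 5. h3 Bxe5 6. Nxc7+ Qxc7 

  a b c d e f g h
  ─────────────────
8│♜ · ♝ · ♚ · · ♜│8
7│♟ ♟ ♛ ♟ · ♟ ♟ ♟│7
6│♞ · · · · · · ♞│6
5│· · · · ♝ · · ·│5
4│· · · · · · · ·│4
3│· · · · · · · ♙│3
2│♙ ♙ ♙ ♙ ♙ ♙ ♙ ·│2
1│♖ · ♗ ♕ ♔ ♗ · ♖│1
  ─────────────────
  a b c d e f g h

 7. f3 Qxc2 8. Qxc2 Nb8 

  a b c d e f g h
  ─────────────────
8│♜ ♞ ♝ · ♚ · · ♜│8
7│♟ ♟ · ♟ · ♟ ♟ ♟│7
6│· · · · · · · ♞│6
5│· · · · ♝ · · ·│5
4│· · · · · · · ·│4
3│· · · · · ♙ · ♙│3
2│♙ ♙ ♕ ♙ ♙ · ♙ ·│2
1│♖ · ♗ · ♔ ♗ · ♖│1
  ─────────────────
  a b c d e f g h

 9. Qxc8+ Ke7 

  a b c d e f g h
  ─────────────────
8│♜ ♞ ♕ · · · · ♜│8
7│♟ ♟ · ♟ ♚ ♟ ♟ ♟│7
6│· · · · · · · ♞│6
5│· · · · ♝ · · ·│5
4│· · · · · · · ·│4
3│· · · · · ♙ · ♙│3
2│♙ ♙ · ♙ ♙ · ♙ ·│2
1│♖ · ♗ · ♔ ♗ · ♖│1
  ─────────────────
  a b c d e f g h


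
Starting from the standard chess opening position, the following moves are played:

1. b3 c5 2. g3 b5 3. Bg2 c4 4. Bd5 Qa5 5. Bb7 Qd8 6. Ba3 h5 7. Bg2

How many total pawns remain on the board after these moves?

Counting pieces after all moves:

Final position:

  a b c d e f g h
  ─────────────────
8│♜ ♞ ♝ ♛ ♚ ♝ ♞ ♜│8
7│♟ · · ♟ ♟ ♟ ♟ ·│7
6│· · · · · · · ·│6
5│· ♟ · · · · · ♟│5
4│· · ♟ · · · · ·│4
3│♗ ♙ · · · · ♙ ·│3
2│♙ · ♙ ♙ ♙ ♙ ♗ ♙│2
1│♖ ♘ · ♕ ♔ · ♘ ♖│1
  ─────────────────
  a b c d e f g h


16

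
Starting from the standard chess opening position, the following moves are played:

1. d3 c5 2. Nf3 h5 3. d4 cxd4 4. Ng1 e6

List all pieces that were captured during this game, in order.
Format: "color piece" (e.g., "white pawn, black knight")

Tracking captures:
  cxd4: captured white pawn

white pawn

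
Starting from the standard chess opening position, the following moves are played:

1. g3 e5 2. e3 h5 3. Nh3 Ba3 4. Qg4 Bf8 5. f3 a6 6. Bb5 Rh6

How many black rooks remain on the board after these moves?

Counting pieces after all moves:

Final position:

  a b c d e f g h
  ─────────────────
8│♜ ♞ ♝ ♛ ♚ ♝ ♞ ·│8
7│· ♟ ♟ ♟ · ♟ ♟ ·│7
6│♟ · · · · · · ♜│6
5│· ♗ · · ♟ · · ♟│5
4│· · · · · · ♕ ·│4
3│· · · · ♙ ♙ ♙ ♘│3
2│♙ ♙ ♙ ♙ · · · ♙│2
1│♖ ♘ ♗ · ♔ · · ♖│1
  ─────────────────
  a b c d e f g h


2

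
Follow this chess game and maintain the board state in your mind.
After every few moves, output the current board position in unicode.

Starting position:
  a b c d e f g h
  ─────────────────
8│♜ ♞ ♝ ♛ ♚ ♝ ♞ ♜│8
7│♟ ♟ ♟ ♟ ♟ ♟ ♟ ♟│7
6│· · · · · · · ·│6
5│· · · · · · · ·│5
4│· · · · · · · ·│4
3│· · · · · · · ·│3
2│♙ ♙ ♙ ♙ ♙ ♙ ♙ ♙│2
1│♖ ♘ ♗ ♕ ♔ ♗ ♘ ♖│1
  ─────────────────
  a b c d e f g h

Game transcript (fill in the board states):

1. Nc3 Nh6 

  a b c d e f g h
  ─────────────────
8│♜ ♞ ♝ ♛ ♚ ♝ · ♜│8
7│♟ ♟ ♟ ♟ ♟ ♟ ♟ ♟│7
6│· · · · · · · ♞│6
5│· · · · · · · ·│5
4│· · · · · · · ·│4
3│· · ♘ · · · · ·│3
2│♙ ♙ ♙ ♙ ♙ ♙ ♙ ♙│2
1│♖ · ♗ ♕ ♔ ♗ ♘ ♖│1
  ─────────────────
  a b c d e f g h

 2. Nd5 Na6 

  a b c d e f g h
  ─────────────────
8│♜ · ♝ ♛ ♚ ♝ · ♜│8
7│♟ ♟ ♟ ♟ ♟ ♟ ♟ ♟│7
6│♞ · · · · · · ♞│6
5│· · · ♘ · · · ·│5
4│· · · · · · · ·│4
3│· · · · · · · ·│3
2│♙ ♙ ♙ ♙ ♙ ♙ ♙ ♙│2
1│♖ · ♗ ♕ ♔ ♗ ♘ ♖│1
  ─────────────────
  a b c d e f g h

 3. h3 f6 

  a b c d e f g h
  ─────────────────
8│♜ · ♝ ♛ ♚ ♝ · ♜│8
7│♟ ♟ ♟ ♟ ♟ · ♟ ♟│7
6│♞ · · · · ♟ · ♞│6
5│· · · ♘ · · · ·│5
4│· · · · · · · ·│4
3│· · · · · · · ♙│3
2│♙ ♙ ♙ ♙ ♙ ♙ ♙ ·│2
1│♖ · ♗ ♕ ♔ ♗ ♘ ♖│1
  ─────────────────
  a b c d e f g h

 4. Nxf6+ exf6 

  a b c d e f g h
  ─────────────────
8│♜ · ♝ ♛ ♚ ♝ · ♜│8
7│♟ ♟ ♟ ♟ · · ♟ ♟│7
6│♞ · · · · ♟ · ♞│6
5│· · · · · · · ·│5
4│· · · · · · · ·│4
3│· · · · · · · ♙│3
2│♙ ♙ ♙ ♙ ♙ ♙ ♙ ·│2
1│♖ · ♗ ♕ ♔ ♗ ♘ ♖│1
  ─────────────────
  a b c d e f g h

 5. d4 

  a b c d e f g h
  ─────────────────
8│♜ · ♝ ♛ ♚ ♝ · ♜│8
7│♟ ♟ ♟ ♟ · · ♟ ♟│7
6│♞ · · · · ♟ · ♞│6
5│· · · · · · · ·│5
4│· · · ♙ · · · ·│4
3│· · · · · · · ♙│3
2│♙ ♙ ♙ · ♙ ♙ ♙ ·│2
1│♖ · ♗ ♕ ♔ ♗ ♘ ♖│1
  ─────────────────
  a b c d e f g h


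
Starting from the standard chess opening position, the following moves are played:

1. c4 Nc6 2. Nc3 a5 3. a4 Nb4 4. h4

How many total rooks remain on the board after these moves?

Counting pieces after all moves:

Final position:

  a b c d e f g h
  ─────────────────
8│♜ · ♝ ♛ ♚ ♝ ♞ ♜│8
7│· ♟ ♟ ♟ ♟ ♟ ♟ ♟│7
6│· · · · · · · ·│6
5│♟ · · · · · · ·│5
4│♙ ♞ ♙ · · · · ♙│4
3│· · ♘ · · · · ·│3
2│· ♙ · ♙ ♙ ♙ ♙ ·│2
1│♖ · ♗ ♕ ♔ ♗ ♘ ♖│1
  ─────────────────
  a b c d e f g h


4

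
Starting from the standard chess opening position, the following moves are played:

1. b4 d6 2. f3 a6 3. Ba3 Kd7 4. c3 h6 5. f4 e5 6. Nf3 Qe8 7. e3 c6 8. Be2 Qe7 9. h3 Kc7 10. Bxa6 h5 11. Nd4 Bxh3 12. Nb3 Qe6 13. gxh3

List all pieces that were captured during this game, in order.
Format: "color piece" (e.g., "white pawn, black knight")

Tracking captures:
  Bxa6: captured black pawn
  Bxh3: captured white pawn
  gxh3: captured black bishop

black pawn, white pawn, black bishop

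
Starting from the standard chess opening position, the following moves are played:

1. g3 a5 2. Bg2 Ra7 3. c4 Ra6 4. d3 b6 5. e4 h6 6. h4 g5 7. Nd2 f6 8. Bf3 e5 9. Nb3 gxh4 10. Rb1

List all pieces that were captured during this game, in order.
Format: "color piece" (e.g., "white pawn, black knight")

Tracking captures:
  gxh4: captured white pawn

white pawn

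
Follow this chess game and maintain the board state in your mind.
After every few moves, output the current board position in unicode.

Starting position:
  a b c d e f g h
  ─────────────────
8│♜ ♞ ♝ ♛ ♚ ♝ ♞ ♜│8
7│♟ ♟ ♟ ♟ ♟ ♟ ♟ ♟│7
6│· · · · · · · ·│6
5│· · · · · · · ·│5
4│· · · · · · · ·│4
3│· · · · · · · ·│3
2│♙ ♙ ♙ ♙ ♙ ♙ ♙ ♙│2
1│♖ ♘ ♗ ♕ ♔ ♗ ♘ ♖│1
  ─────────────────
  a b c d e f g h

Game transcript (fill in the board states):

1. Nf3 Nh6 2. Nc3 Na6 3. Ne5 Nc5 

  a b c d e f g h
  ─────────────────
8│♜ · ♝ ♛ ♚ ♝ · ♜│8
7│♟ ♟ ♟ ♟ ♟ ♟ ♟ ♟│7
6│· · · · · · · ♞│6
5│· · ♞ · ♘ · · ·│5
4│· · · · · · · ·│4
3│· · ♘ · · · · ·│3
2│♙ ♙ ♙ ♙ ♙ ♙ ♙ ♙│2
1│♖ · ♗ ♕ ♔ ♗ · ♖│1
  ─────────────────
  a b c d e f g h

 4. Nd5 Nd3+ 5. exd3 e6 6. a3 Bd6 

  a b c d e f g h
  ─────────────────
8│♜ · ♝ ♛ ♚ · · ♜│8
7│♟ ♟ ♟ ♟ · ♟ ♟ ♟│7
6│· · · ♝ ♟ · · ♞│6
5│· · · ♘ ♘ · · ·│5
4│· · · · · · · ·│4
3│♙ · · ♙ · · · ·│3
2│· ♙ ♙ ♙ · ♙ ♙ ♙│2
1│♖ · ♗ ♕ ♔ ♗ · ♖│1
  ─────────────────
  a b c d e f g h

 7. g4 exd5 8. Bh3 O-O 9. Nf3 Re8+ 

  a b c d e f g h
  ─────────────────
8│♜ · ♝ ♛ ♜ · ♚ ·│8
7│♟ ♟ ♟ ♟ · ♟ ♟ ♟│7
6│· · · ♝ · · · ♞│6
5│· · · ♟ · · · ·│5
4│· · · · · · ♙ ·│4
3│♙ · · ♙ · ♘ · ♗│3
2│· ♙ ♙ ♙ · ♙ · ♙│2
1│♖ · ♗ ♕ ♔ · · ♖│1
  ─────────────────
  a b c d e f g h

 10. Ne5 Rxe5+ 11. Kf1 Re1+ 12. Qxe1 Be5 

  a b c d e f g h
  ─────────────────
8│♜ · ♝ ♛ · · ♚ ·│8
7│♟ ♟ ♟ ♟ · ♟ ♟ ♟│7
6│· · · · · · · ♞│6
5│· · · ♟ ♝ · · ·│5
4│· · · · · · ♙ ·│4
3│♙ · · ♙ · · · ♗│3
2│· ♙ ♙ ♙ · ♙ · ♙│2
1│♖ · ♗ · ♕ ♔ · ♖│1
  ─────────────────
  a b c d e f g h

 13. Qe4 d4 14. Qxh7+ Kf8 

  a b c d e f g h
  ─────────────────
8│♜ · ♝ ♛ · ♚ · ·│8
7│♟ ♟ ♟ ♟ · ♟ ♟ ♕│7
6│· · · · · · · ♞│6
5│· · · · ♝ · · ·│5
4│· · · ♟ · · ♙ ·│4
3│♙ · · ♙ · · · ♗│3
2│· ♙ ♙ ♙ · ♙ · ♙│2
1│♖ · ♗ · · ♔ · ♖│1
  ─────────────────
  a b c d e f g h


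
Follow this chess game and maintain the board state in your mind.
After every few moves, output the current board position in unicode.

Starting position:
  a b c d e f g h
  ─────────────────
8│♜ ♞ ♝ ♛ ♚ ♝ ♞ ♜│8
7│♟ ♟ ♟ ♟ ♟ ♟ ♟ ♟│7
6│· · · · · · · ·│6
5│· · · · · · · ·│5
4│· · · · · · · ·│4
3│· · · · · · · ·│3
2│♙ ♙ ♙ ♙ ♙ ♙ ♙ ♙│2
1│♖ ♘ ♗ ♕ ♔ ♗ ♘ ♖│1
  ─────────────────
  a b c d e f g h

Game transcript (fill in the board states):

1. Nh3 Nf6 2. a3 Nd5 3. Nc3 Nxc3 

  a b c d e f g h
  ─────────────────
8│♜ ♞ ♝ ♛ ♚ ♝ · ♜│8
7│♟ ♟ ♟ ♟ ♟ ♟ ♟ ♟│7
6│· · · · · · · ·│6
5│· · · · · · · ·│5
4│· · · · · · · ·│4
3│♙ · ♞ · · · · ♘│3
2│· ♙ ♙ ♙ ♙ ♙ ♙ ♙│2
1│♖ · ♗ ♕ ♔ ♗ · ♖│1
  ─────────────────
  a b c d e f g h

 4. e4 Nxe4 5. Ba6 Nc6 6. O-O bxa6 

  a b c d e f g h
  ─────────────────
8│♜ · ♝ ♛ ♚ ♝ · ♜│8
7│♟ · ♟ ♟ ♟ ♟ ♟ ♟│7
6│♟ · ♞ · · · · ·│6
5│· · · · · · · ·│5
4│· · · · ♞ · · ·│4
3│♙ · · · · · · ♘│3
2│· ♙ ♙ ♙ · ♙ ♙ ♙│2
1│♖ · ♗ ♕ · ♖ ♔ ·│1
  ─────────────────
  a b c d e f g h

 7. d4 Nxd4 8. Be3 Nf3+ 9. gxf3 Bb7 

  a b c d e f g h
  ─────────────────
8│♜ · · ♛ ♚ ♝ · ♜│8
7│♟ ♝ ♟ ♟ ♟ ♟ ♟ ♟│7
6│♟ · · · · · · ·│6
5│· · · · · · · ·│5
4│· · · · ♞ · · ·│4
3│♙ · · · ♗ ♙ · ♘│3
2│· ♙ ♙ · · ♙ · ♙│2
1│♖ · · ♕ · ♖ ♔ ·│1
  ─────────────────
  a b c d e f g h

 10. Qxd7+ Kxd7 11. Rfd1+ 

  a b c d e f g h
  ─────────────────
8│♜ · · ♛ · ♝ · ♜│8
7│♟ ♝ ♟ ♚ ♟ ♟ ♟ ♟│7
6│♟ · · · · · · ·│6
5│· · · · · · · ·│5
4│· · · · ♞ · · ·│4
3│♙ · · · ♗ ♙ · ♘│3
2│· ♙ ♙ · · ♙ · ♙│2
1│♖ · · ♖ · · ♔ ·│1
  ─────────────────
  a b c d e f g h


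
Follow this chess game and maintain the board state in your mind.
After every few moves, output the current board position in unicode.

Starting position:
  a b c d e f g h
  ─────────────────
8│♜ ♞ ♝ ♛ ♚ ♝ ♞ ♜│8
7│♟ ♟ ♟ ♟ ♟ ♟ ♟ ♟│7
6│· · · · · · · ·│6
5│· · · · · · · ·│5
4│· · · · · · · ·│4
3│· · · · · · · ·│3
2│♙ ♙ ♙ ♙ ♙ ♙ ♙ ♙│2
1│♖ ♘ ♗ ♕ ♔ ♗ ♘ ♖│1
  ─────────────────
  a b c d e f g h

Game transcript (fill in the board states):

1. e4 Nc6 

  a b c d e f g h
  ─────────────────
8│♜ · ♝ ♛ ♚ ♝ ♞ ♜│8
7│♟ ♟ ♟ ♟ ♟ ♟ ♟ ♟│7
6│· · ♞ · · · · ·│6
5│· · · · · · · ·│5
4│· · · · ♙ · · ·│4
3│· · · · · · · ·│3
2│♙ ♙ ♙ ♙ · ♙ ♙ ♙│2
1│♖ ♘ ♗ ♕ ♔ ♗ ♘ ♖│1
  ─────────────────
  a b c d e f g h

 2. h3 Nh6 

  a b c d e f g h
  ─────────────────
8│♜ · ♝ ♛ ♚ ♝ · ♜│8
7│♟ ♟ ♟ ♟ ♟ ♟ ♟ ♟│7
6│· · ♞ · · · · ♞│6
5│· · · · · · · ·│5
4│· · · · ♙ · · ·│4
3│· · · · · · · ♙│3
2│♙ ♙ ♙ ♙ · ♙ ♙ ·│2
1│♖ ♘ ♗ ♕ ♔ ♗ ♘ ♖│1
  ─────────────────
  a b c d e f g h

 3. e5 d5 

  a b c d e f g h
  ─────────────────
8│♜ · ♝ ♛ ♚ ♝ · ♜│8
7│♟ ♟ ♟ · ♟ ♟ ♟ ♟│7
6│· · ♞ · · · · ♞│6
5│· · · ♟ ♙ · · ·│5
4│· · · · · · · ·│4
3│· · · · · · · ♙│3
2│♙ ♙ ♙ ♙ · ♙ ♙ ·│2
1│♖ ♘ ♗ ♕ ♔ ♗ ♘ ♖│1
  ─────────────────
  a b c d e f g h

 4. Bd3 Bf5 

  a b c d e f g h
  ─────────────────
8│♜ · · ♛ ♚ ♝ · ♜│8
7│♟ ♟ ♟ · ♟ ♟ ♟ ♟│7
6│· · ♞ · · · · ♞│6
5│· · · ♟ ♙ ♝ · ·│5
4│· · · · · · · ·│4
3│· · · ♗ · · · ♙│3
2│♙ ♙ ♙ ♙ · ♙ ♙ ·│2
1│♖ ♘ ♗ ♕ ♔ · ♘ ♖│1
  ─────────────────
  a b c d e f g h



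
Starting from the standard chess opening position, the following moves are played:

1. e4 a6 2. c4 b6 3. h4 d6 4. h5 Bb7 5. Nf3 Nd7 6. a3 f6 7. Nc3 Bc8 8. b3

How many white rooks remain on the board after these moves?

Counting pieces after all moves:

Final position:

  a b c d e f g h
  ─────────────────
8│♜ · ♝ ♛ ♚ ♝ ♞ ♜│8
7│· · ♟ ♞ ♟ · ♟ ♟│7
6│♟ ♟ · ♟ · ♟ · ·│6
5│· · · · · · · ♙│5
4│· · ♙ · ♙ · · ·│4
3│♙ ♙ ♘ · · ♘ · ·│3
2│· · · ♙ · ♙ ♙ ·│2
1│♖ · ♗ ♕ ♔ ♗ · ♖│1
  ─────────────────
  a b c d e f g h


2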